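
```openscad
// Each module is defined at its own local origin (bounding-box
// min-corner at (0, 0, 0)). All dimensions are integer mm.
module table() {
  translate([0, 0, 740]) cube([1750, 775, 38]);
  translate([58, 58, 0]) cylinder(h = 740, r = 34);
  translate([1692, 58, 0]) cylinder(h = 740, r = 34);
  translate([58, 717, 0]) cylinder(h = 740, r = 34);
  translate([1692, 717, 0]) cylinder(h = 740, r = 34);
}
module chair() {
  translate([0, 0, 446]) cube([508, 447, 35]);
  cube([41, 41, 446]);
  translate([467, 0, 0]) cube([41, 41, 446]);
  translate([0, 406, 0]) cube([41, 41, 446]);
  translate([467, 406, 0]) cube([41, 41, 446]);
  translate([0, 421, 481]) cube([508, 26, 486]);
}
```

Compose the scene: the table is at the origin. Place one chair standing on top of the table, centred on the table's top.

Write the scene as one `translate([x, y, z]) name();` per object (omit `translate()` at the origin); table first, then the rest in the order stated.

table();
translate([621, 164, 778]) chair();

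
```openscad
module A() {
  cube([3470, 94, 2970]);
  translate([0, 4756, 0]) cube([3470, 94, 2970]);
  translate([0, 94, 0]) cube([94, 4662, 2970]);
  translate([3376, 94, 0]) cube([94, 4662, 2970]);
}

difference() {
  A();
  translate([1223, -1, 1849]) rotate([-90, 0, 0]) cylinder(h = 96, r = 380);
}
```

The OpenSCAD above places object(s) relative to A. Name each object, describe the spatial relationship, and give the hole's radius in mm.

A is a house frame. The house frame has a circular hole through its front wall. The hole's radius is 380 mm.

The subtracted cylinder has r = 380 mm.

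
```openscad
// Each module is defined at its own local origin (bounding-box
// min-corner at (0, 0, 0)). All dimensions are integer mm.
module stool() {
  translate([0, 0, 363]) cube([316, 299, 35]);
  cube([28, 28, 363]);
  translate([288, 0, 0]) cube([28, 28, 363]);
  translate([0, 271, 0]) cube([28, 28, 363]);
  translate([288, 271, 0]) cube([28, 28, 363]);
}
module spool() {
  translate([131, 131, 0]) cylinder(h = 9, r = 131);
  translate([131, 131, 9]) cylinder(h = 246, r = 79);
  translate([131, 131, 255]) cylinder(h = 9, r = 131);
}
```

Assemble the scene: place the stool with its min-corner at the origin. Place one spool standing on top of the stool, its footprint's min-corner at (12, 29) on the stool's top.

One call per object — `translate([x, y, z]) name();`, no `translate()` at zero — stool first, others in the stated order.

stool();
translate([12, 29, 398]) spool();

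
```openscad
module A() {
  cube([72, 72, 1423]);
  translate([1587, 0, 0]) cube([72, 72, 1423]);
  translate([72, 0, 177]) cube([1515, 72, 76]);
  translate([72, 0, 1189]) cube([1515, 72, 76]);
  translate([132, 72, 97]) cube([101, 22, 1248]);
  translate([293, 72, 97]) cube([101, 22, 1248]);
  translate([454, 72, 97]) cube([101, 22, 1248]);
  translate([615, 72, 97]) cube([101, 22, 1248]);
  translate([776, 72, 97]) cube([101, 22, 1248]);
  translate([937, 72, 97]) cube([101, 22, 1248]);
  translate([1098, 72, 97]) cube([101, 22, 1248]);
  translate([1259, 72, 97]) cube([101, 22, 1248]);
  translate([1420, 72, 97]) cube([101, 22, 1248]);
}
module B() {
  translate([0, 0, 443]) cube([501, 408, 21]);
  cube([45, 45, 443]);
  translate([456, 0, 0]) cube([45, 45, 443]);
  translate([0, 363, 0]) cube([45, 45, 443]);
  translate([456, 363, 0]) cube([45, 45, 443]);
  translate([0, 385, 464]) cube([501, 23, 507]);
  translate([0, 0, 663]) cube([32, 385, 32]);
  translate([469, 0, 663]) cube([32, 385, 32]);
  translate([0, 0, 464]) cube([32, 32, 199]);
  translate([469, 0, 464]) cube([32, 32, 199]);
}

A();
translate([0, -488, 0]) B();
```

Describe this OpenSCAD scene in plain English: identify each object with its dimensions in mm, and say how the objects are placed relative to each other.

A is a fence section. Two 72×72 mm posts, 1423 mm tall, stand on the floor with a clear span of 1515 mm between their inner faces. Two horizontal rails of 72×76 mm section span the gap between the posts with their undersides at z = 177 mm and z = 1189 mm, flush with the posts' −y face. 9 pickets, each 101 mm wide, 22 mm thick and 1248 mm tall, are fixed to the +y face of the rails with their bottoms at z = 97 mm, evenly spaced across the span with equal gaps (rounded down to the nearest mm) at the −x end and between each pair — any rounding remainder accumulates at the +x end.

B is a chair: 501×408 mm seat, 21 mm thick, top at z = 464 mm, on four 45 mm square corner legs flush with the seat edges. A 23 mm thick backrest slab spans the full seat width, extending 507 mm above the seat top, its back face flush with the seat's +y edge. Two armrests of 32×32 mm section run along each side from the seat's front edge to the front of the backrest, top faces 231 mm above the seat top and outer faces flush with the seat's x-edges; a 32×32 mm post under the front of each armrest stands on the seat at the front corner.

The chair is on the floor beside the fence section on its −y side.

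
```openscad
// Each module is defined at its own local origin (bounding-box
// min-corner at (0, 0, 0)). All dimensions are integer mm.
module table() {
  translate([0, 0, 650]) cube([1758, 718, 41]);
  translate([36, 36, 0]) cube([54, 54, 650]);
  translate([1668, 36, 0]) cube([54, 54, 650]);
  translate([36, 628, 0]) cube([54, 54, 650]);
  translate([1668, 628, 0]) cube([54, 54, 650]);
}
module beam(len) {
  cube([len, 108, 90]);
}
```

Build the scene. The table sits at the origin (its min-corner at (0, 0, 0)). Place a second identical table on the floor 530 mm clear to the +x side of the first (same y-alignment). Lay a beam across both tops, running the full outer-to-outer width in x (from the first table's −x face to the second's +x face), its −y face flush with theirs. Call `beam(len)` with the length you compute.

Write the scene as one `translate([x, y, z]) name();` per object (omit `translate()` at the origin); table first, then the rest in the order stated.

table();
translate([2288, 0, 0]) table();
translate([0, 0, 691]) beam(4046);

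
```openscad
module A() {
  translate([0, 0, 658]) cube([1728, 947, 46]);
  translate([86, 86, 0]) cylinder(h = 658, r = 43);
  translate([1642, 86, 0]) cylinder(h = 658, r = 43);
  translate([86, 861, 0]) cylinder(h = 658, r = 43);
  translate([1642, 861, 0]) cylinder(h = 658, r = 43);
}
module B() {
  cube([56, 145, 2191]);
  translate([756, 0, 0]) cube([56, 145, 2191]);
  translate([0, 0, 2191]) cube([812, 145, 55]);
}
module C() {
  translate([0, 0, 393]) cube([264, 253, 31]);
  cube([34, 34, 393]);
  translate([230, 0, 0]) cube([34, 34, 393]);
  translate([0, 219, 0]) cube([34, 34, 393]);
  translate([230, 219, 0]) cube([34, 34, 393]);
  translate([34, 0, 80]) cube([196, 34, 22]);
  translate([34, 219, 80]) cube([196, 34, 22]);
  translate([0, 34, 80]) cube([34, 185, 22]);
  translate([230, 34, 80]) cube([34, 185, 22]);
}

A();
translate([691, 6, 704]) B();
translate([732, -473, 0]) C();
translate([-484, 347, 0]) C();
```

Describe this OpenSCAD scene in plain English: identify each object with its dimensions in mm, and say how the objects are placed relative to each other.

A is a table: top 1728 mm (x) × 947 mm (y), 46 mm thick, upper face at z = 704 mm, on four round legs of 86 mm diameter, each leg's bounding box inset 43 mm from the nearest pair of top edges, running from z = 0 to the bottom of the top.

B is a rectangular door frame: two vertical jambs of 56×145 mm section, 2191 mm tall, with a clear opening 700 mm wide between their inner faces. A header 55 mm tall and 145 mm deep lies on top of the jambs and spans the full outside width.

C is a four-legged stool. The seat is 264×253 mm, 31 mm thick, top at z = 424 mm. It stands on four square legs, each 34×34 mm in cross-section, from z = 0 to the seat underside, each flush with a corner of the seat. Four stretchers, 34 mm wide and 22 mm tall, connect adjacent legs with their undersides at z = 80 mm, each running between the inner faces of the legs it joins and aligned with the legs' outer faces on the other axis.

The door frame is on top of the table. Two stools sit around the table at the −y, −x sides.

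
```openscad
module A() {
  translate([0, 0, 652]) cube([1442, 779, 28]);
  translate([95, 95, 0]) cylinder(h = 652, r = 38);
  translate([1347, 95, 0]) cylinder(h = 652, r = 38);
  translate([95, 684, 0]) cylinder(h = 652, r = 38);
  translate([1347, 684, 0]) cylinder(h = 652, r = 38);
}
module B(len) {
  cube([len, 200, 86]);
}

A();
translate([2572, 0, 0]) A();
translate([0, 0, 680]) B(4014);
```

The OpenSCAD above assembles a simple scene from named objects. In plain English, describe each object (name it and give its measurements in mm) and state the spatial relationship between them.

A is a table with a 1442×779 mm rectangular top, 28 mm thick, top surface at z = 680 mm, supported by four round legs of 76 mm diameter, each leg's bounding box inset 57 mm from the nearest pair of top edges, running from the floor.

B is a rectangular beam 4014 mm long (x), 200 mm deep (y), 86 mm thick (z).

The beam spans the tops of two tables placed 1130 mm apart, resting at z = 680 mm.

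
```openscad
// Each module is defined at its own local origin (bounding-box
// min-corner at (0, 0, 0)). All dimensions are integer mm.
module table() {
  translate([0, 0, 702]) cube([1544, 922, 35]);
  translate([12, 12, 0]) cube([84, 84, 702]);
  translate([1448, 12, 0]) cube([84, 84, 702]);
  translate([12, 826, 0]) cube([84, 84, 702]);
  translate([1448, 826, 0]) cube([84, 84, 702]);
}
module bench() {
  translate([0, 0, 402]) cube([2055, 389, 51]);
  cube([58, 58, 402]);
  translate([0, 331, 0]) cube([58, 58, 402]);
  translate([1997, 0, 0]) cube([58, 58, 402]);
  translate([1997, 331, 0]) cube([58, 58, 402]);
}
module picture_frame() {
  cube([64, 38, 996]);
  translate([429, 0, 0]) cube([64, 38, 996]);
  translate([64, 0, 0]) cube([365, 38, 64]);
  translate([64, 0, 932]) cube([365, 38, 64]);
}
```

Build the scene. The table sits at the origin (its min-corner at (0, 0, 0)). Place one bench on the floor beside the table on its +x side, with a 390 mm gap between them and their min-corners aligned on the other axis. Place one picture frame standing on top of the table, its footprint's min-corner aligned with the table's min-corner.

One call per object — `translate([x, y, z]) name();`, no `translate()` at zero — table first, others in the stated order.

table();
translate([1934, 0, 0]) bench();
translate([0, 0, 737]) picture_frame();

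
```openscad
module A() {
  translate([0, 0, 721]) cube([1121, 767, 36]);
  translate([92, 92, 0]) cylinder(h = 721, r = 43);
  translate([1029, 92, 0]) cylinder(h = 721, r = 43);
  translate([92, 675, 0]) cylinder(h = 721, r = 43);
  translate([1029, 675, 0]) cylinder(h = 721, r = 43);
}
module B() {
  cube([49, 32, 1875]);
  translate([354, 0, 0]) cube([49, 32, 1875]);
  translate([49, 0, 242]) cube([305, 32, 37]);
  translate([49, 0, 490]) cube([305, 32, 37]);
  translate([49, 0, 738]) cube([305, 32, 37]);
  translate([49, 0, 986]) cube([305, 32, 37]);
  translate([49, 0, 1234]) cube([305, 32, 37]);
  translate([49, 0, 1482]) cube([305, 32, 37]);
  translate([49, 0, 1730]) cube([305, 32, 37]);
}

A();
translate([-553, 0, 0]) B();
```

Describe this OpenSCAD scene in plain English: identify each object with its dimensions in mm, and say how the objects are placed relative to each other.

A is a table: top 1121 mm (x) × 767 mm (y), 36 mm thick, upper face at z = 757 mm, on four round legs of 86 mm diameter, each leg's bounding box inset 49 mm from the nearest pair of top edges, running from z = 0 to the bottom of the top.

B is a straight ladder. Two 49×32 mm vertical rails, 1875 mm tall, stand 403 mm apart (outside-to-outside) with their front faces coplanar on the −y side. 7 rungs, each 32 mm deep and 37 mm tall, span between the inner faces of the rails, front faces flush with the rails. The lowest rung's underside is at z = 242 mm and rungs are spaced 248 mm apart (underside to underside).

The ladder is on the floor beside the table on its −x side.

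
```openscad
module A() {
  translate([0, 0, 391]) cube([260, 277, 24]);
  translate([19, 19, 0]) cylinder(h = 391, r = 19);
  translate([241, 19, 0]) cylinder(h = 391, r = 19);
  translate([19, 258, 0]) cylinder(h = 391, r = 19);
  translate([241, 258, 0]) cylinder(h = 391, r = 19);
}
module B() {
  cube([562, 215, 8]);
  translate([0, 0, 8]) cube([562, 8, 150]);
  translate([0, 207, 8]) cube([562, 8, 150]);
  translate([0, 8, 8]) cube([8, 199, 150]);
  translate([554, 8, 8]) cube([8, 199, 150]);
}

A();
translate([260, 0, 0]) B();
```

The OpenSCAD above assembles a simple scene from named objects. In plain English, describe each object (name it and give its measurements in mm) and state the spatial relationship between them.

A is a simple wooden stool: a rectangular seat 260 mm (x) by 277 mm (y), 24 mm thick, top face at z = 415 mm, on four round legs, each 38 mm in diameter. The legs rest on z = 0, each leg's axis is inset half a diameter from the nearest pair of seat edges (so the leg's bounding box is flush with the corner).

B is an open storage box with external size 562×215×158 mm and wall thickness 8 mm (the base is also 8 mm thick). The base covers the whole footprint; the four walls stand on the base, with the y-facing walls full-width and the x-facing walls fitting between their inner faces.

The open box is against the stool's +x side, with their −y faces flush.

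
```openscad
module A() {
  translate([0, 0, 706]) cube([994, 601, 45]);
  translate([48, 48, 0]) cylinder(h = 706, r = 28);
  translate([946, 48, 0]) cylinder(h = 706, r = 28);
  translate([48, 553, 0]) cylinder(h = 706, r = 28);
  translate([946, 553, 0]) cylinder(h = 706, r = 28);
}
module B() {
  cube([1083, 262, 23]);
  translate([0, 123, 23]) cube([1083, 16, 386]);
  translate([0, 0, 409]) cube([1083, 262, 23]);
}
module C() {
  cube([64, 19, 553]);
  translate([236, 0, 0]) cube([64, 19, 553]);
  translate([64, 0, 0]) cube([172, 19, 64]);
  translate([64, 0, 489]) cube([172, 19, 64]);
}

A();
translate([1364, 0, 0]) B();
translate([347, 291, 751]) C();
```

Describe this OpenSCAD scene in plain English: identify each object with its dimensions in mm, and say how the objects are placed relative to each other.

A is a rectangular dining table. The top is 994×601×45 mm with its upper surface at z = 751 mm. It stands on four round legs of 56 mm diameter, each leg's bounding box inset 20 mm from the nearest pair of top edges, running from the floor to the underside of the top.

B is an I-beam lying along x, 1083 mm long. Overall section height 432 mm. Two flanges 262 mm wide (y) and 23 mm thick, one on the floor and one at the top; a web 16 mm thick runs between them, centred on the flange width.

C is a picture frame with a 172×425 mm rectangular opening (x by z) and a uniform 64 mm border on every side. Frame depth is 19 mm along y. It is built from two vertical stiles running the full outside height and two horizontal rails spanning the gap between the stiles.

The I-beam is on the floor beside the table on its +x side. The picture frame is on top of the table, centred.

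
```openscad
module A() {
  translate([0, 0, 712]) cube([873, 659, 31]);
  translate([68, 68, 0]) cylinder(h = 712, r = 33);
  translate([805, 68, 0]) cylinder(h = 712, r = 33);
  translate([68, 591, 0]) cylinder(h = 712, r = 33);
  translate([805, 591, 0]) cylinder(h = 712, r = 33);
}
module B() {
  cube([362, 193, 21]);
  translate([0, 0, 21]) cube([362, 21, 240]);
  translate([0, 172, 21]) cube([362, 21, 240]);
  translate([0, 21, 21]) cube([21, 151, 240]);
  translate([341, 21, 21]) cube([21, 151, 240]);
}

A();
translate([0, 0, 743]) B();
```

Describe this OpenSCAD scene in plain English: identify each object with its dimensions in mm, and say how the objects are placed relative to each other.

A is a table with a 873×659 mm rectangular top, 31 mm thick, top surface at z = 743 mm, supported by four round legs of 66 mm diameter, each leg's bounding box inset 35 mm from the nearest pair of top edges, running from the floor.

B is an open-topped rectangular box: outside dimensions 362×193×261 mm, with a uniform wall and base thickness of 21 mm. The base is a full 362×193 slab on the floor; four walls sit on top of the base. The front and back walls (the −y and +y sides) span the full width; the two side walls fit between them.

The open box is on top of the table.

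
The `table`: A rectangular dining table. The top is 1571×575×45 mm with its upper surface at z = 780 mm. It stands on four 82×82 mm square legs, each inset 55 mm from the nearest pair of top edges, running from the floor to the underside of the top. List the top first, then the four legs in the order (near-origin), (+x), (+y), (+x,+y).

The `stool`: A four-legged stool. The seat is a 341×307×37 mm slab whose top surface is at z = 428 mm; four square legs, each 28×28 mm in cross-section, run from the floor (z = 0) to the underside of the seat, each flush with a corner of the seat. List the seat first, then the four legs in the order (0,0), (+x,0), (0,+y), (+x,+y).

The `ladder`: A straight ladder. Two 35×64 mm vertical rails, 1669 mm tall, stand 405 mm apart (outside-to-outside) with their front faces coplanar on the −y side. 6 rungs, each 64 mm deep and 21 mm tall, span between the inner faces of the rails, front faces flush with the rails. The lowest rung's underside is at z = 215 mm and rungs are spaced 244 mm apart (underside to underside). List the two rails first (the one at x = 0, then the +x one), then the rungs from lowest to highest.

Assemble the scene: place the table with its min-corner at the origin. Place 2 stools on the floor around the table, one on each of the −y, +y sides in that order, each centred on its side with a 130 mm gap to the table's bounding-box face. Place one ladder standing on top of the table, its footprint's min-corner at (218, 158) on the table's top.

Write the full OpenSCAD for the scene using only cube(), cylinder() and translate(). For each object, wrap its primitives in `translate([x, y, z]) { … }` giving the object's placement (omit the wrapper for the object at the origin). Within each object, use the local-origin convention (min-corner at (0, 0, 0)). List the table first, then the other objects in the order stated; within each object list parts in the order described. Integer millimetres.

translate([0, 0, 735]) cube([1571, 575, 45]);
translate([55, 55, 0]) cube([82, 82, 735]);
translate([1434, 55, 0]) cube([82, 82, 735]);
translate([55, 438, 0]) cube([82, 82, 735]);
translate([1434, 438, 0]) cube([82, 82, 735]);
translate([615, -437, 0]) {
  translate([0, 0, 391]) cube([341, 307, 37]);
  cube([28, 28, 391]);
  translate([313, 0, 0]) cube([28, 28, 391]);
  translate([0, 279, 0]) cube([28, 28, 391]);
  translate([313, 279, 0]) cube([28, 28, 391]);
}
translate([615, 705, 0]) {
  translate([0, 0, 391]) cube([341, 307, 37]);
  cube([28, 28, 391]);
  translate([313, 0, 0]) cube([28, 28, 391]);
  translate([0, 279, 0]) cube([28, 28, 391]);
  translate([313, 279, 0]) cube([28, 28, 391]);
}
translate([218, 158, 780]) {
  cube([35, 64, 1669]);
  translate([370, 0, 0]) cube([35, 64, 1669]);
  translate([35, 0, 215]) cube([335, 64, 21]);
  translate([35, 0, 459]) cube([335, 64, 21]);
  translate([35, 0, 703]) cube([335, 64, 21]);
  translate([35, 0, 947]) cube([335, 64, 21]);
  translate([35, 0, 1191]) cube([335, 64, 21]);
  translate([35, 0, 1435]) cube([335, 64, 21]);
}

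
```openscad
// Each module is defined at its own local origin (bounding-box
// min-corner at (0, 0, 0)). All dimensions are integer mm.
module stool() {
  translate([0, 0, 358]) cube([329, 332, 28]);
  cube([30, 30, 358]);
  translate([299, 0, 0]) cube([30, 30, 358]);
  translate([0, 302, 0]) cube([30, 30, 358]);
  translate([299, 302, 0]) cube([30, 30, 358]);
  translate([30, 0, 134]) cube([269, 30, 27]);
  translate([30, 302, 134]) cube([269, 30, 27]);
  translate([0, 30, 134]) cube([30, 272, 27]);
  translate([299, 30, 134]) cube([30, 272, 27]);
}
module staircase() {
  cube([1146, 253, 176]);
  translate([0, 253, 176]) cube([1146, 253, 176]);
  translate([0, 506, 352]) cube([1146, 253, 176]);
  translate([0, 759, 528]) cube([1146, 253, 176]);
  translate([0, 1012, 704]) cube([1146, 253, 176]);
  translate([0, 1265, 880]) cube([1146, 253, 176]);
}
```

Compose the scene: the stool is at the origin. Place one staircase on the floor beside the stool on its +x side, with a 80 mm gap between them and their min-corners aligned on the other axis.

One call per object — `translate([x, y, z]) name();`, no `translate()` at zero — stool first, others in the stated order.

stool();
translate([409, 0, 0]) staircase();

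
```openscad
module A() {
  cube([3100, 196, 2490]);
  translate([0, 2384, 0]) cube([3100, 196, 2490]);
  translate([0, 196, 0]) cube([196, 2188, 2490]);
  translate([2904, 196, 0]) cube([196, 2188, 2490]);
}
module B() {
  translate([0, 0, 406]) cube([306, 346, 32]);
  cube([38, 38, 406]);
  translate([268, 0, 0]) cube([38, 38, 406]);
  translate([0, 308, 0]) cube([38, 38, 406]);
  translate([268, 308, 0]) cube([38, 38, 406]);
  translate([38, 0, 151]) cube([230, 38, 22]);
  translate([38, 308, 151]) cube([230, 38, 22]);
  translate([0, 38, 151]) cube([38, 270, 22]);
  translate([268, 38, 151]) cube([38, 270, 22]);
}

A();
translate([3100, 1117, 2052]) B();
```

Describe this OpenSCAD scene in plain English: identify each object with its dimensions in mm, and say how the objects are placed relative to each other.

A is the wall frame of a small rectangular building: four walls, each 2490 mm tall and 196 mm thick, enclosing a footprint 3100 mm (x) by 2580 mm (y) outside-to-outside, with no floor or roof. The front and back walls (the −y and +y sides) span the full width; the two side walls fit between them.

B is a four-legged stool. The seat is a 306×346×32 mm slab whose top surface is at z = 438 mm; four square legs, each 38×38 mm in cross-section, run from the floor (z = 0) to the underside of the seat, each flush with a corner of the seat. Four stretchers, 38 mm wide and 22 mm tall, connect adjacent legs with their undersides at z = 151 mm, each running between the inner faces of the legs it joins and aligned with the legs' outer faces on the other axis.

The stool is beside the house frame with their tops flush at z = 2490.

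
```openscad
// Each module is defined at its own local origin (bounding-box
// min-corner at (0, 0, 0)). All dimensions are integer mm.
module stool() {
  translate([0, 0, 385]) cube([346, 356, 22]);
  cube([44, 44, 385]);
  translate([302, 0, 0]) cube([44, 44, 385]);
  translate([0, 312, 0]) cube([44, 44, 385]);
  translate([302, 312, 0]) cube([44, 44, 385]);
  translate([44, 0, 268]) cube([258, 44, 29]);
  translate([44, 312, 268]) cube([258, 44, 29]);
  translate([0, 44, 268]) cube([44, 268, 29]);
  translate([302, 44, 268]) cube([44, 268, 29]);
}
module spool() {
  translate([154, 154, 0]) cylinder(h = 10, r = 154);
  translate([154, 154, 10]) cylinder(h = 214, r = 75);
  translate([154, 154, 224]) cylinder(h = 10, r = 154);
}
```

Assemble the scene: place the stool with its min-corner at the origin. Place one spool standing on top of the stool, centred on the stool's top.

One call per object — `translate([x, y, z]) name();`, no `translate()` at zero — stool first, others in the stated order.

stool();
translate([19, 24, 407]) spool();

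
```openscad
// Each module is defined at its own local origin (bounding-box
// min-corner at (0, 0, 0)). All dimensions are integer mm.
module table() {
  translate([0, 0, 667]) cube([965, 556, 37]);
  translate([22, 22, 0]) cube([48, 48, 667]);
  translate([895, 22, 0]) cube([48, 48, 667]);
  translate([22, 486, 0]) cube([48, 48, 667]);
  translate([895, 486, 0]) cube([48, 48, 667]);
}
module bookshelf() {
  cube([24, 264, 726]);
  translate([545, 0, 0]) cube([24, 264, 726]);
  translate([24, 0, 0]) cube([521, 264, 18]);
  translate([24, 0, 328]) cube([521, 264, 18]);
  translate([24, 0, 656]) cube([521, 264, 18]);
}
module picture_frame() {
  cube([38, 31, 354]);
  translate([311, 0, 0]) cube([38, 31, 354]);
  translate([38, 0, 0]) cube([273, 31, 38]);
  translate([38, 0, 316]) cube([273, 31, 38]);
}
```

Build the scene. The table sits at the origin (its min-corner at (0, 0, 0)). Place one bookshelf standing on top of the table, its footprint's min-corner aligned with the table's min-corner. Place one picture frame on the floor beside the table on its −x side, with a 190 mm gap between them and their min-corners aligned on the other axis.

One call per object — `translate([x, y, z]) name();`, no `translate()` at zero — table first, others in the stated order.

table();
translate([0, 0, 704]) bookshelf();
translate([-539, 0, 0]) picture_frame();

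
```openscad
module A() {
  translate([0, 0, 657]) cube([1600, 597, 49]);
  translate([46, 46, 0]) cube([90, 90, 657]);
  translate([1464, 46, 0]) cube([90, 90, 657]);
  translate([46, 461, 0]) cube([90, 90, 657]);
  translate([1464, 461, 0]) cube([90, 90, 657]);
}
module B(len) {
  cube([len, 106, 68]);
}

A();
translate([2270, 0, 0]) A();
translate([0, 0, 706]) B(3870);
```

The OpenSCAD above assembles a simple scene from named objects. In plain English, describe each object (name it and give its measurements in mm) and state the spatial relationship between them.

A is a table with a 1600×597 mm rectangular top, 49 mm thick, top surface at z = 706 mm, supported by four 90×90 mm square legs, each inset 46 mm from the nearest pair of top edges, running from the floor.

B is a rectangular beam 3870 mm long (x), 106 mm deep (y), 68 mm thick (z).

The beam spans the tops of two tables placed 670 mm apart, resting at z = 706 mm.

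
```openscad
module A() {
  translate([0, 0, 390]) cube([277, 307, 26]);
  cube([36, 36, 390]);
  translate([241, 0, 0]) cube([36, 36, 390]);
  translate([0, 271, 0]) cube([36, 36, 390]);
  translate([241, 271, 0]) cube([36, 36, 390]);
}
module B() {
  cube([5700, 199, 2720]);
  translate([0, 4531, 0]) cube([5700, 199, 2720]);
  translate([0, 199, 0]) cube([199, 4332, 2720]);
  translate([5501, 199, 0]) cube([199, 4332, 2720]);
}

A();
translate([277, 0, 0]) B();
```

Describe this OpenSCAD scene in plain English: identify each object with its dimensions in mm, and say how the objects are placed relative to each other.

A is a simple wooden stool: a rectangular seat 277 mm (x) by 307 mm (y), 26 mm thick, top face at z = 416 mm, on four square legs, each 36×36 mm in cross-section. The legs rest on z = 0, each flush with a corner of the seat.

B is a box-shaped house frame (walls only): outside footprint 5700×4730 mm, wall height 2720 mm, wall thickness 199 mm. The two y-facing walls run the full x-width; the two x-facing walls fit between the inner faces of the y-facing walls.

The house frame is against the stool's +x side, with their −y faces flush.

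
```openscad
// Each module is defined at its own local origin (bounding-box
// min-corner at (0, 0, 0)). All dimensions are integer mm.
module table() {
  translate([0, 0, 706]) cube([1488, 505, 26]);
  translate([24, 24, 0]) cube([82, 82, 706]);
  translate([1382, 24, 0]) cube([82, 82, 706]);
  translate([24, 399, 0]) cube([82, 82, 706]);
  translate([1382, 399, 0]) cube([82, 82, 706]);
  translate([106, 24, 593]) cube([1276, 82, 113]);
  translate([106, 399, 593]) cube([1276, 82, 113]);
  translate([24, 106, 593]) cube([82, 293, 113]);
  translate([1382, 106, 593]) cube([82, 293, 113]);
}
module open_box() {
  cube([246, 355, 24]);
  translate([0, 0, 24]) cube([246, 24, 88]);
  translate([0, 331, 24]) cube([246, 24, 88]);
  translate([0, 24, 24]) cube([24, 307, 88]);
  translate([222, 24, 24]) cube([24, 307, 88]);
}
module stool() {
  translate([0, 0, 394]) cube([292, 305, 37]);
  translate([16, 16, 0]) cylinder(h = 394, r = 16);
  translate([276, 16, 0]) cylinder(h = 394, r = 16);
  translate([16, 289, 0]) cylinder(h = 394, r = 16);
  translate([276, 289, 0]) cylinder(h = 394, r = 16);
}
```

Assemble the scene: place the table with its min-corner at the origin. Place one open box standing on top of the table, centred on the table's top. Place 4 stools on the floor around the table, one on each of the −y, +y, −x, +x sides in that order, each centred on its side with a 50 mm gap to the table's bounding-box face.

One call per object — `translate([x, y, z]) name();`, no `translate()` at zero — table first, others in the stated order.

table();
translate([621, 75, 732]) open_box();
translate([598, -355, 0]) stool();
translate([598, 555, 0]) stool();
translate([-342, 100, 0]) stool();
translate([1538, 100, 0]) stool();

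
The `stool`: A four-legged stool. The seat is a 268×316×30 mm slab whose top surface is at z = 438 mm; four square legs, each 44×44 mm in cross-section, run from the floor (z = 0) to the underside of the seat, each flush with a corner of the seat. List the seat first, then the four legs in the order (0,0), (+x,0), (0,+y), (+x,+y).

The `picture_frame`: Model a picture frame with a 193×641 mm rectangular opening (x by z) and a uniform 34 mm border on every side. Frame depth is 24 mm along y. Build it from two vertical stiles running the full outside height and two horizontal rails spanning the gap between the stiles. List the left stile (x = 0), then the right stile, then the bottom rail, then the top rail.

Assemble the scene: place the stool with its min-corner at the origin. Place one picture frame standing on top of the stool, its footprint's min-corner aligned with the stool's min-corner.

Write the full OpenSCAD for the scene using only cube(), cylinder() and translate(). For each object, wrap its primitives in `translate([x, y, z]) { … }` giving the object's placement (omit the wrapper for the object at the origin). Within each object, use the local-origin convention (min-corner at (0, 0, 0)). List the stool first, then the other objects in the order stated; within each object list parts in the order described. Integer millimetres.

translate([0, 0, 408]) cube([268, 316, 30]);
cube([44, 44, 408]);
translate([224, 0, 0]) cube([44, 44, 408]);
translate([0, 272, 0]) cube([44, 44, 408]);
translate([224, 272, 0]) cube([44, 44, 408]);
translate([0, 0, 438]) {
  cube([34, 24, 709]);
  translate([227, 0, 0]) cube([34, 24, 709]);
  translate([34, 0, 0]) cube([193, 24, 34]);
  translate([34, 0, 675]) cube([193, 24, 34]);
}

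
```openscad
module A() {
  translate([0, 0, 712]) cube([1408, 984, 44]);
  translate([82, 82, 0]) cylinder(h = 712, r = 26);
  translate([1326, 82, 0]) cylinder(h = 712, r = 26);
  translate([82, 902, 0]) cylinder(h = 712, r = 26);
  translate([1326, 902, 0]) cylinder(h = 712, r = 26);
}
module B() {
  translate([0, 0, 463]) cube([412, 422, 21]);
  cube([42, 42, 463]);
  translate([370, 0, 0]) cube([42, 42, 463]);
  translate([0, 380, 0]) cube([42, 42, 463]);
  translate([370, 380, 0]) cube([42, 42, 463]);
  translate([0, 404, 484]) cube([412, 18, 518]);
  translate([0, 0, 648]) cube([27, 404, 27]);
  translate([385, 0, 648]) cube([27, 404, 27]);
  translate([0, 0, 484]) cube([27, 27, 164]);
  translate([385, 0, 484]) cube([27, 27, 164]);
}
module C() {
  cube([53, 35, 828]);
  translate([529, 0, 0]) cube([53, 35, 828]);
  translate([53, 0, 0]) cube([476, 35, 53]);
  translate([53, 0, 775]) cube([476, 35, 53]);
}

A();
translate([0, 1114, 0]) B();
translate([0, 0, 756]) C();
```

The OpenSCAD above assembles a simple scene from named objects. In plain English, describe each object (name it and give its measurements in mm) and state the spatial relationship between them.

A is a rectangular dining table. The top is 1408×984×44 mm with its upper surface at z = 756 mm. It stands on four round legs of 52 mm diameter, each leg's bounding box inset 56 mm from the nearest pair of top edges, running from the floor to the underside of the top.

B is a chair: 412×422 mm seat, 21 mm thick, top at z = 484 mm, on four 42 mm square corner legs flush with the seat edges. A 18 mm thick backrest slab spans the full seat width, extending 518 mm above the seat top, its back face flush with the seat's +y edge. Two armrests of 27×27 mm section run along each side from the seat's front edge to the front of the backrest, top faces 191 mm above the seat top and outer faces flush with the seat's x-edges; a 27×27 mm post under the front of each armrest stands on the seat at the front corner.

C is a picture frame with a 476×722 mm rectangular opening (x by z) and a uniform 53 mm border on every side. Frame depth is 35 mm along y. It is built from two vertical stiles running the full outside height and two horizontal rails spanning the gap between the stiles.

The chair is on the floor beside the table on its +y side. The picture frame is on top of the table.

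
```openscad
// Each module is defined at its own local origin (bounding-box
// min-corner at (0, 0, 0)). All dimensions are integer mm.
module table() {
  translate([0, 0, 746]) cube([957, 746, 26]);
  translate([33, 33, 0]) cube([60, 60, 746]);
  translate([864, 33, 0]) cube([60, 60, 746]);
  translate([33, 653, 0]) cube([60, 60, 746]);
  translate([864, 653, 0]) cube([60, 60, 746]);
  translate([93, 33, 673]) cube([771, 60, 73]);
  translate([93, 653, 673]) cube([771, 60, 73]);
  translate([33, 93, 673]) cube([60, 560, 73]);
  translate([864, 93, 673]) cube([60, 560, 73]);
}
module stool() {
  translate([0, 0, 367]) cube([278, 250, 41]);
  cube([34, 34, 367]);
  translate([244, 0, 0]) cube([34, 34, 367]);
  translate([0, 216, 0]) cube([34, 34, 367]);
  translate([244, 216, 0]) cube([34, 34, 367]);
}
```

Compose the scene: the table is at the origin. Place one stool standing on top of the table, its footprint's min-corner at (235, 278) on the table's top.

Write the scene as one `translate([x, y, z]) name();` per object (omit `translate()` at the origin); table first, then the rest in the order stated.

table();
translate([235, 278, 772]) stool();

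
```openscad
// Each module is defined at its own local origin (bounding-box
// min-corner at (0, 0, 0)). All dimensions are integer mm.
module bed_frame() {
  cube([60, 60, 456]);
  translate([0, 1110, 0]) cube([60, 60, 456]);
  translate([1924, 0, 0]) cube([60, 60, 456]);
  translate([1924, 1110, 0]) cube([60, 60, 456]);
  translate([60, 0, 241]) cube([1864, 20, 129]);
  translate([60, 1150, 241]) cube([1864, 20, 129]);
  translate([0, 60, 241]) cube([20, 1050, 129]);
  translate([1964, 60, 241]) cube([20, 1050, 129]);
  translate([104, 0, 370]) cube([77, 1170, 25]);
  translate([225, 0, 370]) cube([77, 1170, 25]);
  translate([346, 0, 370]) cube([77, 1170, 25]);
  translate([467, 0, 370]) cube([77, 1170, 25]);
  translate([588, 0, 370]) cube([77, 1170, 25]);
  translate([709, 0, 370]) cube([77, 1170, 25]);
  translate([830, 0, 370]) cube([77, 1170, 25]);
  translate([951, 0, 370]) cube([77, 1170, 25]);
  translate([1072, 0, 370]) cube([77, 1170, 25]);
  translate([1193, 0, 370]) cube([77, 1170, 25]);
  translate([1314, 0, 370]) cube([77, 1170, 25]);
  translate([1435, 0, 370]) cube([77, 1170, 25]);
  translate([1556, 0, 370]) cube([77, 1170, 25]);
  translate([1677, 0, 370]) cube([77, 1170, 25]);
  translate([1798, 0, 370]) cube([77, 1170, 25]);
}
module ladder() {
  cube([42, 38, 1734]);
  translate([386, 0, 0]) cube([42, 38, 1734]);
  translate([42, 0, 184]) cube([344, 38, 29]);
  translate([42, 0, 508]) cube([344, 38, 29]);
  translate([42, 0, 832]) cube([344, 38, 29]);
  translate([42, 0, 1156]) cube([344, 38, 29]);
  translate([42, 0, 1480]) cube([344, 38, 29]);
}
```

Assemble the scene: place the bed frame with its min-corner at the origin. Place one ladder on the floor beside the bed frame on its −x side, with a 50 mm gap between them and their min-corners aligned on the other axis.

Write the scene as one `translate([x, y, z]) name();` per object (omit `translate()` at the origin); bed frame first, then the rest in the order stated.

bed_frame();
translate([-478, 0, 0]) ladder();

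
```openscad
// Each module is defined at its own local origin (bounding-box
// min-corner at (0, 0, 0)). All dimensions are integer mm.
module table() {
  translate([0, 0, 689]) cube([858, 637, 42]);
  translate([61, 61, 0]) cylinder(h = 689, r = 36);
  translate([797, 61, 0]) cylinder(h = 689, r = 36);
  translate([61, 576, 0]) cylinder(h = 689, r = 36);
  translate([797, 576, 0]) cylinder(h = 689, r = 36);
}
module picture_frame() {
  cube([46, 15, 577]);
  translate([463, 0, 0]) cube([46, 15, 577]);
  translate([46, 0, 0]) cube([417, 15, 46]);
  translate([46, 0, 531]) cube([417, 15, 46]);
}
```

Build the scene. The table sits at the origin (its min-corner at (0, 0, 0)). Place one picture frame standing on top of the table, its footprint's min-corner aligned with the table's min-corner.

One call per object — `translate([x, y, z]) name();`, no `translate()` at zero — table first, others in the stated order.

table();
translate([0, 0, 731]) picture_frame();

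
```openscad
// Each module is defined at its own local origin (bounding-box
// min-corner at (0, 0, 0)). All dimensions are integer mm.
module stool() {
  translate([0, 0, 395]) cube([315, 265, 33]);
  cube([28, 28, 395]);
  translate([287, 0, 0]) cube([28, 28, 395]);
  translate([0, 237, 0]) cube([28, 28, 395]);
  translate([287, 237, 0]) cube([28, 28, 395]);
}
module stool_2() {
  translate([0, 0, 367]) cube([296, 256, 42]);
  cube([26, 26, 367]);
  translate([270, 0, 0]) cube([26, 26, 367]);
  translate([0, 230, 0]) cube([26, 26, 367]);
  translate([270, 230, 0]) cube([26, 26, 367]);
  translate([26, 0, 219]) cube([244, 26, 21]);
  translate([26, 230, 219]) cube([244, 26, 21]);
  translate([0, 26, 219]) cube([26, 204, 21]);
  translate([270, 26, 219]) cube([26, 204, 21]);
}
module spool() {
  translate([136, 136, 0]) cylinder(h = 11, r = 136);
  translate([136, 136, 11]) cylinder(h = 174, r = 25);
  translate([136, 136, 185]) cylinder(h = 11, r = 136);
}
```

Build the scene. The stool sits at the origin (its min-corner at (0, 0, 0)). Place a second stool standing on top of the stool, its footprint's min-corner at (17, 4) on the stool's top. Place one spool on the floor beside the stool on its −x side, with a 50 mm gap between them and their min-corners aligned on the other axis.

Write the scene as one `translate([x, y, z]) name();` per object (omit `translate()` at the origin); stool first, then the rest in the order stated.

stool();
translate([17, 4, 428]) stool_2();
translate([-322, 0, 0]) spool();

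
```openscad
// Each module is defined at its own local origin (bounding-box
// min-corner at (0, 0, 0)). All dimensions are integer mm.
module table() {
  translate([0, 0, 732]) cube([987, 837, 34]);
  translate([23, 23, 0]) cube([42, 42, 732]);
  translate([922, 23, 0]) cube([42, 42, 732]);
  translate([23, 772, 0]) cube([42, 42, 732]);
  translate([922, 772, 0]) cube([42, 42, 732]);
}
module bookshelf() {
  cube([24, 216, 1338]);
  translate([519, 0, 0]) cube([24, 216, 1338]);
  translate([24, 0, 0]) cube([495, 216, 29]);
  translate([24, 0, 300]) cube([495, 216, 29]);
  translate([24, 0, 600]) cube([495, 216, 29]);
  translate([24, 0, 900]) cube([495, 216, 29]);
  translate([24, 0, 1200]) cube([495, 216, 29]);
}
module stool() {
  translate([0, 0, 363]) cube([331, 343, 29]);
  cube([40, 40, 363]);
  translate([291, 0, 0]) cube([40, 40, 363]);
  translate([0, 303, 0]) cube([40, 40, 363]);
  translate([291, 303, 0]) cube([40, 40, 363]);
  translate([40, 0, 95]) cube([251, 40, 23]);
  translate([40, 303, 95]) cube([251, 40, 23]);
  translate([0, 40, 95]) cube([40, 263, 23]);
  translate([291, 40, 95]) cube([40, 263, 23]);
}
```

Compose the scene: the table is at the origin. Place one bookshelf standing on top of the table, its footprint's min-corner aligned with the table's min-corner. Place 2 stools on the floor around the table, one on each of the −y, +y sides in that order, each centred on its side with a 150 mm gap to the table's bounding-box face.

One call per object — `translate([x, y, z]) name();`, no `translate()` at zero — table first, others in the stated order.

table();
translate([0, 0, 766]) bookshelf();
translate([328, -493, 0]) stool();
translate([328, 987, 0]) stool();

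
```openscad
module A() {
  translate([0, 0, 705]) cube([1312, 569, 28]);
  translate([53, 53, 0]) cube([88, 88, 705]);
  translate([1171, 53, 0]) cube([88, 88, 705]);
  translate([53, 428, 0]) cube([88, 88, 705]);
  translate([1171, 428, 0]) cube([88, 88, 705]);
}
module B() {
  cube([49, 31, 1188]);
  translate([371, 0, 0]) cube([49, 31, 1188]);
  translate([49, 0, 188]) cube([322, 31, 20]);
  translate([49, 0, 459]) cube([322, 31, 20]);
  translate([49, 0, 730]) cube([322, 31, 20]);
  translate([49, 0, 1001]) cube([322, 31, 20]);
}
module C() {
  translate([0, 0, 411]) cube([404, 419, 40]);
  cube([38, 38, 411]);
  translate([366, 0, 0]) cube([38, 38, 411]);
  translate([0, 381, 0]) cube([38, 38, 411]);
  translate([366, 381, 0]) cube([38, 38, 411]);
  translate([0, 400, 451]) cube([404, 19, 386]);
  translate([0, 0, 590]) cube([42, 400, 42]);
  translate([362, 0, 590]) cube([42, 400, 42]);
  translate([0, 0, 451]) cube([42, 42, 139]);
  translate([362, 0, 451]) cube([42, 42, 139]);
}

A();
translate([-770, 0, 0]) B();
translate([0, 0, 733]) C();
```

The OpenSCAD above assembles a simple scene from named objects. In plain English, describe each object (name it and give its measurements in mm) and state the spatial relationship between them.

A is a table with a 1312×569 mm rectangular top, 28 mm thick, top surface at z = 733 mm, supported by four 88×88 mm square legs, each inset 53 mm from the nearest pair of top edges, running from the floor.

B is a wooden ladder with two side rails of 49×31 mm section and 1188 mm height, set 420 mm apart overall. Between them run 4 rectangular rungs (31 mm deep, 20 mm thick), front faces flush with the rails' −y face. The bottom of the first rung is 188 mm above the floor and each subsequent rung is 271 mm higher than the one below.

C is a chair: 404×419 mm seat, 40 mm thick, top at z = 451 mm, on four 38 mm square corner legs flush with the seat edges. A 19 mm thick backrest slab spans the full seat width, extending 386 mm above the seat top, its back face flush with the seat's +y edge. Two armrests of 42×42 mm section run along each side from the seat's front edge to the front of the backrest, top faces 181 mm above the seat top and outer faces flush with the seat's x-edges; a 42×42 mm post under the front of each armrest stands on the seat at the front corner.

The ladder is on the floor beside the table on its −x side. The chair is on top of the table.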